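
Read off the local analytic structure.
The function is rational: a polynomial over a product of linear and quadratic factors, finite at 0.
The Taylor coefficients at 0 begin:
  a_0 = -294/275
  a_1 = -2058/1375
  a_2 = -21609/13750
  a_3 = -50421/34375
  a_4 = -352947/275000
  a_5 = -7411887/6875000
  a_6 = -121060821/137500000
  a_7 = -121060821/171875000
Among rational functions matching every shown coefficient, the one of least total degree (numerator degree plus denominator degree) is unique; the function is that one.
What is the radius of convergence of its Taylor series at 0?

The radius of convergence is 10/7.

No rational of total degree below 2 reproduces all 8 coefficients; solving the [0/2] Pade equations on them gives f(ε) = -24/(11*(ε - 10/7)**2), whose expansion matches every shown term.
Denominator factor (ε - 10/7)^2: pole of order 2 at 10/7, modulus 10/7.
The radius of convergence is the smallest modulus among the singular points: 10/7.


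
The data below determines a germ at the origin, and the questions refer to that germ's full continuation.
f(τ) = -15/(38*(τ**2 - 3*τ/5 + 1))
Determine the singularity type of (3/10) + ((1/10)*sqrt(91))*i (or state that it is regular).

The point is a pole of order 1.

The denominator factor τ**2 - 3*τ/5 + 1 vanishes at (3/10) + ((1/10)*sqrt(91))*i and appears to the power 1; the numerator there equals -15/38, nonzero, and no other factor vanishes.
Hence a pole whose order is the multiplicity, 1.


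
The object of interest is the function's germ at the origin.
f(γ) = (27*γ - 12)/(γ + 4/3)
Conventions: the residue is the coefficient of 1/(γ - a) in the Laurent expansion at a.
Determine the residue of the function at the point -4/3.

At the order-1 pole -4/3 set g(γ) = (γ - (-4/3))*f(γ) = 27*γ - 12.
Simple pole: residue = g(a) at a = -4/3, which is -48.

The residue is -48.


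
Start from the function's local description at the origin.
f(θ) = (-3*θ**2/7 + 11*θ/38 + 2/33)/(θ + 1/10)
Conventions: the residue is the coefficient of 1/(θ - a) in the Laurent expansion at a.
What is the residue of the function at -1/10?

The residue is 6007/219450.

At the order-1 pole -1/10 set g(θ) = (θ - (-1/10))*f(θ) = -3*θ**2/7 + 11*θ/38 + 2/33.
Simple pole: residue = g(a) at a = -1/10, which is 6007/219450.


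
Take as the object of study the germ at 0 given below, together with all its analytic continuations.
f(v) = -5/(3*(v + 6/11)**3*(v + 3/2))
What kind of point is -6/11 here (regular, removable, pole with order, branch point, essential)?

The point is a pole of order 3.

The denominator factor v + 6/11 vanishes at -6/11 and appears to the power 3; the numerator there equals -5/3, nonzero, and no other factor vanishes.
Hence a pole whose order is the multiplicity, 3.


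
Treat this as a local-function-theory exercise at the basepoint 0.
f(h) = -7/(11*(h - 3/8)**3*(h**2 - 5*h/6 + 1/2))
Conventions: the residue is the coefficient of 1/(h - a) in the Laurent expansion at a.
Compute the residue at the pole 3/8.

The residue is 757760/130977.

At the order-3 pole 3/8 set g(h) = (h - (3/8))^3*f(h) = -7/(11*(h**2 - 5*h/6 + 1/2)).
Order-3 pole: residue = g''(a)/2; g''(3/8) = 1515520/130977, so the residue is 757760/130977.


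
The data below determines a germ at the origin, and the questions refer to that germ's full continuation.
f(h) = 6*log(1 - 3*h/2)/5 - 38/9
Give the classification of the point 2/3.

The term (6/5)*log(1 - h/(2/3)) has argument 1 - 2/3/(2/3) = 0 at 2/3: a logarithmic (infinitely-sheeted) branch point; the remaining terms are analytic or single-valued there.

The point is a logarithmic branch point.


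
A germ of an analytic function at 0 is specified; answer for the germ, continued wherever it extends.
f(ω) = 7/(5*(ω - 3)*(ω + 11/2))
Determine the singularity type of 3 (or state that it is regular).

The denominator factor ω - 3 vanishes at 3 and appears to the power 1; the numerator there equals 7/5, nonzero, and no other factor vanishes.
Hence a pole whose order is the multiplicity, 1.

The point is a pole of order 1.


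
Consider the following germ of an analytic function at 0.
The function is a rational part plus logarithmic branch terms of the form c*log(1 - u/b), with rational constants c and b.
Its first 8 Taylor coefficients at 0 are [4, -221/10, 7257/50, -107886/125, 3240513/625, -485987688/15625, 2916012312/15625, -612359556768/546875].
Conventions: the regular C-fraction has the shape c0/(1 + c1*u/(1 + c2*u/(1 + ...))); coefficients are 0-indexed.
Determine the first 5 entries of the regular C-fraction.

Taylor coefficients (read off): a_0 = 4, a_1 = -221/10, a_2 = 7257/50, a_3 = -107886/125, a_4 = 3240513/625.
c0 = a_0 = 4. Peel one level at a time: if S = 1 + c*u/S' with S'(0) = 1, then c is the u-coefficient of S and S' = c*u/(S - 1).
S_1 = c0/f = 1 + (221/40)*u + (-1843/320)*u^2 + ...; c1 = 221/40.
S_2 = c1*u/(S_1 - 1) = 1 + (1843/1768)*u + (4978437/1221025)*u^2 + ...; c2 = 1843/1768.
S_3 = c2*u/(S_2 - 1) = 1 + (-2096184/535925)*u + (62311896/5880625)*u^2 + ...; c3 = -2096184/535925.
S_4 = c3*u/(S_3 - 1) = 1 + (573788709/211801925)*u + ...; c4 = 573788709/211801925.

The regular C-fraction coefficients are [4, 221/40, 1843/1768, -2096184/535925, 573788709/211801925].


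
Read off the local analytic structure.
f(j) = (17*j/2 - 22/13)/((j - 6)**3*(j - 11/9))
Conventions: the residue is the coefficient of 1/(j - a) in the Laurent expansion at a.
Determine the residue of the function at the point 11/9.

The residue is -164835/2067182.

At the order-1 pole 11/9 set g(j) = (j - (11/9))*f(j) = (17*j/2 - 22/13)/(j - 6)**3.
Simple pole: residue = g(a) at a = 11/9, which is -164835/2067182.


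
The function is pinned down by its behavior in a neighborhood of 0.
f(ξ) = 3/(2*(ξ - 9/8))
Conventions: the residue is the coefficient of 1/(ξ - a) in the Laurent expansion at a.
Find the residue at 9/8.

At the order-1 pole 9/8 set g(ξ) = (ξ - (9/8))*f(ξ) = 3/2.
Simple pole: residue = g(a) at a = 9/8, which is 3/2.

The residue is 3/2.


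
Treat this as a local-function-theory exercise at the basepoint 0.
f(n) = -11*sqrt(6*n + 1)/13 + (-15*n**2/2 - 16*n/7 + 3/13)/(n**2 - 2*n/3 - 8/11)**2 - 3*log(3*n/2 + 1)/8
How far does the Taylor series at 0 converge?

The radius of convergence is 1/6.

Denominator factor (n**2 - 2*n/3 - 8/11)^2: discriminant 332/99, real irrational roots 1/3 + (1/33)*sqrt(913) and 1/3 - (1/33)*sqrt(913); poles of order 2, moduli 1/3 + (1/33)*sqrt(913) and -1/3 + (1/33)*sqrt(913).
Branch term (-11/13)*sqrt(1 - n/(-1/6)): its argument vanishes at n = -1/6, a square-root branch point, modulus 1/6.
Branch term (-3/8)*log(1 - n/(-2/3)): its argument vanishes at n = -2/3, a logarithmic branch point, modulus 2/3.
The radius of convergence is the smallest modulus among the singular points: 1/6.


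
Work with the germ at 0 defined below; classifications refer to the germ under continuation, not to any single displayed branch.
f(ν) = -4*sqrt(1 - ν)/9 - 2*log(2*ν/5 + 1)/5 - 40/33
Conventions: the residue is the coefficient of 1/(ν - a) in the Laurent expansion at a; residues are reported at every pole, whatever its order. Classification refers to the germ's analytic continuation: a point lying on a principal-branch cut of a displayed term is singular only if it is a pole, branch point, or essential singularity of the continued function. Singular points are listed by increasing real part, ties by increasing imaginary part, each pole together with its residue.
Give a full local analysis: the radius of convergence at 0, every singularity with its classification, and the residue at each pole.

Branch term (-2/5)*log(1 - ν/(-5/2)): its argument vanishes at ν = -5/2, a logarithmic branch point, modulus 5/2.
Branch term (-4/9)*sqrt(1 - ν/(1)): its argument vanishes at ν = 1, a square-root branch point, modulus 1.
The radius of convergence is the smallest modulus among the singular points: 1.
List the singular points by increasing real part (a conjugate pair: the negative imaginary part first).

Radius of convergence at 0: 1.
At -5/2: a logarithmic branch point.
At 1: an algebraic (square-root) branch point.


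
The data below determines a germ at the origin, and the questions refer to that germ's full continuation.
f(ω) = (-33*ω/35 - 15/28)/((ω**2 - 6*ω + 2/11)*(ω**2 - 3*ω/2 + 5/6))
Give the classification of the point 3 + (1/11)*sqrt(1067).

The denominator factor ω**2 - 6*ω + 2/11 vanishes at 3 + (1/11)*sqrt(1067) and appears to the power 1; the numerator there equals -471/140 - (3/35)*sqrt(1067), nonzero, and no other factor vanishes.
Hence a pole whose order is the multiplicity, 1.

The point is a pole of order 1.


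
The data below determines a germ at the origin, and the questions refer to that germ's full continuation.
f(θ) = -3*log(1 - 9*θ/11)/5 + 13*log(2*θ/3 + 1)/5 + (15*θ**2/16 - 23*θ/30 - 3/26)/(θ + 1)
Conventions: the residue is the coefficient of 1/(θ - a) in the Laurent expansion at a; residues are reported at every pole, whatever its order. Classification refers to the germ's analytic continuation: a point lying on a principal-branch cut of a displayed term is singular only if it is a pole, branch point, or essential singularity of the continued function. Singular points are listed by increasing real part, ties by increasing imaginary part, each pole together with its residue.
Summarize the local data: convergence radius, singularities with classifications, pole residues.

Denominator factor (θ + 1): pole of order 1 at -1, modulus 1.
Branch term (-3/5)*log(1 - θ/(11/9)): its argument vanishes at θ = 11/9, a logarithmic branch point, modulus 11/9.
Branch term (13/5)*log(1 - θ/(-3/2)): its argument vanishes at θ = -3/2, a logarithmic branch point, modulus 3/2.
The radius of convergence is the smallest modulus among the singular points: 1.
The branch terms are analytic at -1 and contribute nothing to the residue; only the rational part matters.
At the order-1 pole -1 set g(θ) = (θ - (-1))*(rational part) = 15*θ**2/16 - 23*θ/30 - 3/26.
Simple pole: residue = g(a) at a = -1, which is 4957/3120.
List the singular points by increasing real part (a conjugate pair: the negative imaginary part first).

Radius of convergence at 0: 1.
At -3/2: a logarithmic branch point.
At -1: a pole of order 1; residue 4957/3120.
At 11/9: a logarithmic branch point.


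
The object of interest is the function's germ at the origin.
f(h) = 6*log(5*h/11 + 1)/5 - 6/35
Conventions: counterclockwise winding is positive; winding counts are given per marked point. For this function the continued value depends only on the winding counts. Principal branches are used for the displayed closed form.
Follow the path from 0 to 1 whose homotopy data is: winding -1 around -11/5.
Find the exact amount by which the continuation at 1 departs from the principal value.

Continued minus principal equals -(12/5)*pi*i.

The rational part is single-valued and drops out of the difference; each branch term changes only by its own monodromy.
(6/5)*log(1 - h/(-11/5)): each positive loop around -11/5 adds 2*pi*i to the log, so winding -1 contributes (6/5)*(-1)*2*pi*i = -(12/5)*pi*i.
Summing the contributions at h = 1 gives -(12/5)*pi*i.


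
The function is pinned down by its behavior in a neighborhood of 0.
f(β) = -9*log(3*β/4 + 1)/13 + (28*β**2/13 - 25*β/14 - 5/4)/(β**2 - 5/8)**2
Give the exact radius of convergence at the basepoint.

The radius of convergence is (1/4)*sqrt(10).

Denominator factor (β**2 - 5/8)^2: discriminant 5/2, real irrational roots (1/4)*sqrt(10) and -(1/4)*sqrt(10); poles of order 2, moduli (1/4)*sqrt(10) and (1/4)*sqrt(10).
Branch term (-9/13)*log(1 - β/(-4/3)): its argument vanishes at β = -4/3, a logarithmic branch point, modulus 4/3.
The radius of convergence is the smallest modulus among the singular points: (1/4)*sqrt(10).


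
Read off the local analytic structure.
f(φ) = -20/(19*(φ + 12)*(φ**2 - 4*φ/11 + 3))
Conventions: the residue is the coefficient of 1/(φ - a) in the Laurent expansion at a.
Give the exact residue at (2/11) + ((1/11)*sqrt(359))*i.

The residue is (22/6327) + ((2948/2271393)*sqrt(359))*i.

The factor φ**2 - 4*φ/11 + 3 splits as (φ - a)(φ - a') with a = (2/11) + ((1/11)*sqrt(359))*i, a' = (2/11) - ((1/11)*sqrt(359))*i. At the order-1 pole a set g(φ) = (φ - a)*f(φ) = [-20/(19*(φ + 12))] / (φ - a').
Simple pole: residue = g(a) at a = (2/11) + ((1/11)*sqrt(359))*i, which is (22/6327) + ((2948/2271393)*sqrt(359))*i.


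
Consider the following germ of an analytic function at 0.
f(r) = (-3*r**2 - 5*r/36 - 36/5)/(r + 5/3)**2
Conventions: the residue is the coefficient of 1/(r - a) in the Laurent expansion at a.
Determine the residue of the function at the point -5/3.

At the order-2 pole -5/3 set g(r) = (r - (-5/3))^2*f(r) = -3*r**2 - 5*r/36 - 36/5.
Order-2 pole: residue = g'(a); g'(-5/3) = 355/36, so the residue is 355/36.

The residue is 355/36.


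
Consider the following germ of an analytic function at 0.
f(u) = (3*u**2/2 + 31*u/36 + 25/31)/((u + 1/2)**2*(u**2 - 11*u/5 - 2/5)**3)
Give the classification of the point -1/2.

The denominator factor u + 1/2 vanishes at -1/2 and appears to the power 2; the numerator there equals 419/558, nonzero, and no other factor vanishes.
Hence a pole whose order is the multiplicity, 2.

The point is a pole of order 2.


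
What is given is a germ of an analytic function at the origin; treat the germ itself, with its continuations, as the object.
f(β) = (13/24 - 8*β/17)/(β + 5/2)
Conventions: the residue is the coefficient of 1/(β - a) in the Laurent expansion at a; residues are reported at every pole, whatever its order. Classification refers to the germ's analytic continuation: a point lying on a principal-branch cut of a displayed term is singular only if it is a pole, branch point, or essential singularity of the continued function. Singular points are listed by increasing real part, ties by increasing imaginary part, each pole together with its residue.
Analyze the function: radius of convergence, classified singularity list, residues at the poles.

Denominator factor (β + 5/2): pole of order 1 at -5/2, modulus 5/2.
The radius of convergence is the smallest modulus among the singular points: 5/2.
At the order-1 pole -5/2 set g(β) = (β - (-5/2))*f(β) = 13/24 - 8*β/17.
Simple pole: residue = g(a) at a = -5/2, which is 701/408.

Radius of convergence at 0: 5/2.
At -5/2: a pole of order 1; residue 701/408.


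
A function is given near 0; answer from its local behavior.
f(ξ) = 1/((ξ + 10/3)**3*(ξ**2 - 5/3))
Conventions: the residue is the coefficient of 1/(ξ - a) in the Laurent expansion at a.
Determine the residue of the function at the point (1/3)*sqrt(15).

The residue is -5103/245650 + (783/122825)*sqrt(15).

The factor ξ**2 - 5/3 splits as (ξ - a)(ξ - a') with a = (1/3)*sqrt(15), a' = -(1/3)*sqrt(15). At the order-1 pole a set g(ξ) = (ξ - a)*f(ξ) = [(ξ + 10/3)**(-3)] / (ξ - a').
Simple pole: residue = g(a) at a = (1/3)*sqrt(15), which is -5103/245650 + (783/122825)*sqrt(15).


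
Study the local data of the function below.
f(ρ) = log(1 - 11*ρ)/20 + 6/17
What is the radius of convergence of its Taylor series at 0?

Branch term (1/20)*log(1 - ρ/(1/11)): its argument vanishes at ρ = 1/11, a logarithmic branch point, modulus 1/11.
The radius of convergence is the smallest modulus among the singular points: 1/11.

The radius of convergence is 1/11.


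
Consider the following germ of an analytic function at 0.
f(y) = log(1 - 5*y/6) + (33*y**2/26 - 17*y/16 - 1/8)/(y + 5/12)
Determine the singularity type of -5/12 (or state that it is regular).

The point is a pole of order 1.

The denominator factor y + 5/12 vanishes at -5/12 and appears to the power 1; the numerator there equals 1343/2496, nonzero, and no other factor vanishes.
The branch terms are analytic at this point.
Hence a pole whose order is the multiplicity, 1.


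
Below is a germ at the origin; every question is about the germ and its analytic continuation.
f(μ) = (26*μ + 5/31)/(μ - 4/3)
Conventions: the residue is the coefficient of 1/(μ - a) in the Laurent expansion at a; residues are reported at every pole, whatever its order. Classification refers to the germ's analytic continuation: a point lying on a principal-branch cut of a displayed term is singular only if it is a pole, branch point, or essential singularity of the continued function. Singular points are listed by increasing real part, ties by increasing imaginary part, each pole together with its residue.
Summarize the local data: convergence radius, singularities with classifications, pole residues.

Radius of convergence at 0: 4/3.
At 4/3: a pole of order 1; residue 3239/93.

Denominator factor (μ - 4/3): pole of order 1 at 4/3, modulus 4/3.
The radius of convergence is the smallest modulus among the singular points: 4/3.
At the order-1 pole 4/3 set g(μ) = (μ - (4/3))*f(μ) = 26*μ + 5/31.
Simple pole: residue = g(a) at a = 4/3, which is 3239/93.


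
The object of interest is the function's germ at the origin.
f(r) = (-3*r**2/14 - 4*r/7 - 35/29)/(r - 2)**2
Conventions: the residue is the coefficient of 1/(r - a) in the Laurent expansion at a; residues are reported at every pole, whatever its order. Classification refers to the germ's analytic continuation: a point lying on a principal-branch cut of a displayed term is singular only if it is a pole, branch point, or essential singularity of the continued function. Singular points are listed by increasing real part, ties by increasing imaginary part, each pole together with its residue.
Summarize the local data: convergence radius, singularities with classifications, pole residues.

Radius of convergence at 0: 2.
At 2: a pole of order 2; residue -10/7.

Denominator factor (r - 2)^2: pole of order 2 at 2, modulus 2.
The radius of convergence is the smallest modulus among the singular points: 2.
At the order-2 pole 2 set g(r) = (r - (2))^2*f(r) = -3*r**2/14 - 4*r/7 - 35/29.
Order-2 pole: residue = g'(a); g'(2) = -10/7, so the residue is -10/7.


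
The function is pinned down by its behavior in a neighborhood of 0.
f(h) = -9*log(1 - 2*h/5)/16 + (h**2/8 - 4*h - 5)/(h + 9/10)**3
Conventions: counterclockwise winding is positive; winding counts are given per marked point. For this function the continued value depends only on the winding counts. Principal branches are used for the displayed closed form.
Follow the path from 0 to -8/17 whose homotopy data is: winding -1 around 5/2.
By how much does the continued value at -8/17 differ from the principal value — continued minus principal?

Continued minus principal equals (9/8)*pi*i.

The rational part is single-valued and drops out of the difference; each branch term changes only by its own monodromy.
(-9/16)*log(1 - h/(5/2)): each positive loop around 5/2 adds 2*pi*i to the log, so winding -1 contributes (-9/16)*(-1)*2*pi*i = (9/8)*pi*i.
Summing the contributions at h = -8/17 gives (9/8)*pi*i.


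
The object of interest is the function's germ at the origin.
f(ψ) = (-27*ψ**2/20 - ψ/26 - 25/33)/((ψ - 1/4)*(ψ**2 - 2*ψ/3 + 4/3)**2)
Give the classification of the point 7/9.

The point is a regular point.

Denominator factors: ψ - 1/4 = 19/36 at ψ = 7/9; ψ**2 - 2*ψ/3 + 4/3 = 115/81 at ψ = 7/9 — none vanishes.
So the germ continues analytically to 7/9.


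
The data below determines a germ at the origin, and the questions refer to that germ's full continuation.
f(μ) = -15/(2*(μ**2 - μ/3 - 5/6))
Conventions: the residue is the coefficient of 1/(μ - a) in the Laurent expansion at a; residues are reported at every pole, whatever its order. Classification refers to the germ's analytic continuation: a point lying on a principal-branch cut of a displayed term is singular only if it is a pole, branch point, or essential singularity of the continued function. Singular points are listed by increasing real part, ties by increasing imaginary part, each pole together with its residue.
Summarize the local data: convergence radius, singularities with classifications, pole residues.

Radius of convergence at 0: -1/6 + (1/6)*sqrt(31).
At 1/6 - (1/6)*sqrt(31): a pole of order 1; residue (45/62)*sqrt(31).
At 1/6 + (1/6)*sqrt(31): a pole of order 1; residue -(45/62)*sqrt(31).

Denominator factor (μ**2 - μ/3 - 5/6): discriminant 31/9, real irrational roots 1/6 + (1/6)*sqrt(31) and 1/6 - (1/6)*sqrt(31); poles of order 1, moduli 1/6 + (1/6)*sqrt(31) and -1/6 + (1/6)*sqrt(31).
The radius of convergence is the smallest modulus among the singular points: -1/6 + (1/6)*sqrt(31).
The factor μ**2 - μ/3 - 5/6 splits as (μ - a)(μ - a') with a = 1/6 - (1/6)*sqrt(31), a' = 1/6 + (1/6)*sqrt(31). At the order-1 pole a set g(μ) = (μ - a)*f(μ) = [-15/2] / (μ - a').
Simple pole: residue = g(a) at a = 1/6 - (1/6)*sqrt(31), which is (45/62)*sqrt(31).
The factor μ**2 - μ/3 - 5/6 splits as (μ - a)(μ - a') with a = 1/6 + (1/6)*sqrt(31), a' = 1/6 - (1/6)*sqrt(31). At the order-1 pole a set g(μ) = (μ - a)*f(μ) = [-15/2] / (μ - a').
Simple pole: residue = g(a) at a = 1/6 + (1/6)*sqrt(31), which is -(45/62)*sqrt(31).
List the singular points by increasing real part (a conjugate pair: the negative imaginary part first).


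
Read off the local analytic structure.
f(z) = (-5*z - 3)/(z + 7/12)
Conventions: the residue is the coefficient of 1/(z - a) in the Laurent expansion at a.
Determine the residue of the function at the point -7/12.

The residue is -1/12.

At the order-1 pole -7/12 set g(z) = (z - (-7/12))*f(z) = -5*z - 3.
Simple pole: residue = g(a) at a = -7/12, which is -1/12.


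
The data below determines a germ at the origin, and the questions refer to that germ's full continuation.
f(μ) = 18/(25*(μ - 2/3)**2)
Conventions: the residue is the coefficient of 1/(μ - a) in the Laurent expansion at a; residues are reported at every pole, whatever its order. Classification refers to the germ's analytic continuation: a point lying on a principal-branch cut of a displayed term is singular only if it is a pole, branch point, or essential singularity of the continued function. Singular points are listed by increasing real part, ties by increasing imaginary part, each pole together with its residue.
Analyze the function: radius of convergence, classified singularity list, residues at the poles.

Denominator factor (μ - 2/3)^2: pole of order 2 at 2/3, modulus 2/3.
The radius of convergence is the smallest modulus among the singular points: 2/3.
At the order-2 pole 2/3 set g(μ) = (μ - (2/3))^2*f(μ) = 18/25.
Order-2 pole: residue = g'(a); g'(2/3) = 0, so the residue is 0.

Radius of convergence at 0: 2/3.
At 2/3: a pole of order 2; residue 0.


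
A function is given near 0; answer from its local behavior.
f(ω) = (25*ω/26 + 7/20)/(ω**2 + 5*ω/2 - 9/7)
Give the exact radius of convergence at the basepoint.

The radius of convergence is -5/4 + (1/28)*sqrt(2233).

Denominator factor (ω**2 + 5*ω/2 - 9/7): discriminant 319/28, real irrational roots -5/4 + (1/28)*sqrt(2233) and -5/4 - (1/28)*sqrt(2233); poles of order 1, moduli -5/4 + (1/28)*sqrt(2233) and 5/4 + (1/28)*sqrt(2233).
The radius of convergence is the smallest modulus among the singular points: -5/4 + (1/28)*sqrt(2233).


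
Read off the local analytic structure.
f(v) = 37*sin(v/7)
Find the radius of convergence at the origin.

The radius of convergence is infinite.

The factor sin(v/7) is entire and contributes no finite singular point.
The polynomial part has no poles.
No finite singular points: the Taylor series at 0 converges everywhere.


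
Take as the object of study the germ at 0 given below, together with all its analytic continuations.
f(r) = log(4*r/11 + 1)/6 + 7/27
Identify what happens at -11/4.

The point is a logarithmic branch point.

The term (1/6)*log(1 - r/(-11/4)) has argument 1 - -11/4/(-11/4) = 0 at -11/4: a logarithmic (infinitely-sheeted) branch point; the remaining terms are analytic or single-valued there.


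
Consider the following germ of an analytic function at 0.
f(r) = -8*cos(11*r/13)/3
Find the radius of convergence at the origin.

The factor cos(11*r/13) is entire and contributes no finite singular point.
The polynomial part has no poles.
No finite singular points: the Taylor series at 0 converges everywhere.

The radius of convergence is infinite.


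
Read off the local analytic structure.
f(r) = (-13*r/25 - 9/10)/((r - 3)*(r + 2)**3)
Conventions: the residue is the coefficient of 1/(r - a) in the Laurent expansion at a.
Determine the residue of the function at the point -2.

The residue is 123/6250.

At the order-3 pole -2 set g(r) = (r - (-2))^3*f(r) = (-13*r/25 - 9/10)/(r - 3).
Order-3 pole: residue = g''(a)/2; g''(-2) = 123/3125, so the residue is 123/6250.


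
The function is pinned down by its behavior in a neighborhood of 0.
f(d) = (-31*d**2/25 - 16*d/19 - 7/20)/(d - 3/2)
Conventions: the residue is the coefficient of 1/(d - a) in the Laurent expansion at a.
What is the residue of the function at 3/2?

At the order-1 pole 3/2 set g(d) = (d - (3/2))*f(d) = -31*d**2/25 - 16*d/19 - 7/20.
Simple pole: residue = g(a) at a = 3/2, which is -4183/950.

The residue is -4183/950.


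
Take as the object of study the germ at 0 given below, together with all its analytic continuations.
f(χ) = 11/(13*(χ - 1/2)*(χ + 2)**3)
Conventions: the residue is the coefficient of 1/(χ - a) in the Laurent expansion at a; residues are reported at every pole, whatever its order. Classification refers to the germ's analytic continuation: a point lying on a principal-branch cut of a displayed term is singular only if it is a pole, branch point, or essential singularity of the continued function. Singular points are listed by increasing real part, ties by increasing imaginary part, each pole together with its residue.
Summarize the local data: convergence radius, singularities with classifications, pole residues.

Radius of convergence at 0: 1/2.
At -2: a pole of order 3; residue -88/1625.
At 1/2: a pole of order 1; residue 88/1625.

Denominator factor (χ + 2)^3: pole of order 3 at -2, modulus 2.
Denominator factor (χ - 1/2): pole of order 1 at 1/2, modulus 1/2.
The radius of convergence is the smallest modulus among the singular points: 1/2.
At the order-3 pole -2 set g(χ) = (χ - (-2))^3*f(χ) = 11/(13*(χ - 1/2)).
Order-3 pole: residue = g''(a)/2; g''(-2) = -176/1625, so the residue is -88/1625.
At the order-1 pole 1/2 set g(χ) = (χ - (1/2))*f(χ) = 11/(13*(χ + 2)**3).
Simple pole: residue = g(a) at a = 1/2, which is 88/1625.
List the singular points by increasing real part (a conjugate pair: the negative imaginary part first).


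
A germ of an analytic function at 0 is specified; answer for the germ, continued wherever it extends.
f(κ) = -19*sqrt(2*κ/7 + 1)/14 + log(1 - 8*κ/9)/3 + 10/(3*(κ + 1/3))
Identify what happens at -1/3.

The denominator factor κ + 1/3 vanishes at -1/3 and appears to the power 1; the numerator there equals 10/3, nonzero, and no other factor vanishes.
The branch terms are analytic at this point.
Hence a pole whose order is the multiplicity, 1.

The point is a pole of order 1.


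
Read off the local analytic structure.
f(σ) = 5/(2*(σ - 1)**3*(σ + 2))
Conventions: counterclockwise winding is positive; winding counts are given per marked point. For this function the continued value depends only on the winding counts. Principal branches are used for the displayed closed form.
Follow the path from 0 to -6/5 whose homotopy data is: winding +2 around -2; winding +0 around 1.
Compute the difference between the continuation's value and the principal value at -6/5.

The function is rational, hence single-valued: continuing it around any pole returns the same value, so the difference is 0.

Continued minus principal equals 0.


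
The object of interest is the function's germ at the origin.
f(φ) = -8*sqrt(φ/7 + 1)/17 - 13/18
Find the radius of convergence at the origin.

Branch term (-8/17)*sqrt(1 - φ/(-7)): its argument vanishes at φ = -7, a square-root branch point, modulus 7.
The radius of convergence is the smallest modulus among the singular points: 7.

The radius of convergence is 7.


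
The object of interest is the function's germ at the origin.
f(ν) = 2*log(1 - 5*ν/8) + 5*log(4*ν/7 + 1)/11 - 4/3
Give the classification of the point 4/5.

There is no denominator, hence no pole anywhere.
Branch term log(1 - ν/(8/5)): argument at 4/5 is 1/2, nonzero, so 4/5 is not its branch point (a point on a principal cut is still regular for the continued germ).
Branch term log(1 - ν/(-7/4)): argument at 4/5 is 51/35, nonzero, so 4/5 is not its branch point (a point on a principal cut is still regular for the continued germ).
So the germ continues analytically to 4/5.

The point is a regular point.


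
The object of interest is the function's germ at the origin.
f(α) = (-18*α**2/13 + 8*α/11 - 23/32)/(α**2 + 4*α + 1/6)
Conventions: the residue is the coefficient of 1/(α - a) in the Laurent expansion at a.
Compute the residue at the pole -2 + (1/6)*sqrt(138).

The residue is 448/143 - (59577/210496)*sqrt(138).

The factor α**2 + 4*α + 1/6 splits as (α - a)(α - a') with a = -2 + (1/6)*sqrt(138), a' = -2 - (1/6)*sqrt(138). At the order-1 pole a set g(α) = (α - a)*f(α) = [-18*α**2/13 + 8*α/11 - 23/32] / (α - a').
Simple pole: residue = g(a) at a = -2 + (1/6)*sqrt(138), which is 448/143 - (59577/210496)*sqrt(138).


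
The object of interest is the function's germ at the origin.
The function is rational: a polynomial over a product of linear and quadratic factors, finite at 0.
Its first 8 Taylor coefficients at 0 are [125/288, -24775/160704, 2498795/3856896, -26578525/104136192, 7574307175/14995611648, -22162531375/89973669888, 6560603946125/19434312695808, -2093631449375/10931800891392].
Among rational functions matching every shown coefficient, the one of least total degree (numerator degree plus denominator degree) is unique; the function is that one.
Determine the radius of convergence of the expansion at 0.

No rational of total degree below 6 reproduces all 8 coefficients; solving the [2/4] Pade equations on them gives f(ν) = (29*ν**2/20 - 6*ν/31 + 5/2)/(ν**2 - ν/3 - 12/5)**2, whose expansion matches every shown term.
Denominator factor (ν**2 - ν/3 - 12/5)^2: discriminant 437/45, real irrational roots 1/6 + (1/30)*sqrt(2185) and 1/6 - (1/30)*sqrt(2185); poles of order 2, moduli 1/6 + (1/30)*sqrt(2185) and -1/6 + (1/30)*sqrt(2185).
The radius of convergence is the smallest modulus among the singular points: -1/6 + (1/30)*sqrt(2185).

The radius of convergence is -1/6 + (1/30)*sqrt(2185).


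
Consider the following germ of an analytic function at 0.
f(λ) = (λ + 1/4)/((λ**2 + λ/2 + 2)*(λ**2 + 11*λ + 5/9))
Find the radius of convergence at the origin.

Denominator factor (λ**2 + 11*λ + 5/9): discriminant 1069/9, real irrational roots -11/2 + (1/6)*sqrt(1069) and -11/2 - (1/6)*sqrt(1069); poles of order 1, moduli 11/2 - (1/6)*sqrt(1069) and 11/2 + (1/6)*sqrt(1069).
Denominator factor (λ**2 + λ/2 + 2): discriminant -31/4, complex-conjugate roots (-1/4) + ((1/4)*sqrt(31))*i and (-1/4) - ((1/4)*sqrt(31))*i; poles of order 1, moduli sqrt(2) and sqrt(2).
The radius of convergence is the smallest modulus among the singular points: 11/2 - (1/6)*sqrt(1069).

The radius of convergence is 11/2 - (1/6)*sqrt(1069).


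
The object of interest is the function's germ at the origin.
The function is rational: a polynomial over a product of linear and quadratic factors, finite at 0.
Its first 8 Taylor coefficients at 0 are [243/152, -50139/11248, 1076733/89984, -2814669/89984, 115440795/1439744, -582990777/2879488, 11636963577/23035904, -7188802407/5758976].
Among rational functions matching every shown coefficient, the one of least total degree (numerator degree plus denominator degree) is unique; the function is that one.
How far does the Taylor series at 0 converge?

The radius of convergence is 4/9.

No rational of total degree below 3 reproduces all 8 coefficients; solving the [1/2] Pade equations on them gives f(ρ) = (20*ρ/37 + 6/19)/(ρ + 4/9)**2, whose expansion matches every shown term.
Denominator factor (ρ + 4/9)^2: pole of order 2 at -4/9, modulus 4/9.
The radius of convergence is the smallest modulus among the singular points: 4/9.


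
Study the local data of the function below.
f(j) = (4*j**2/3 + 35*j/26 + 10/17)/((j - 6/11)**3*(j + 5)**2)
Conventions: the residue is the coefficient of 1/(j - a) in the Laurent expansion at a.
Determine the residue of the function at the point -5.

At the order-2 pole -5 set g(j) = (j - (-5))^2*f(j) = (4*j**2/3 + 35*j/26 + 10/17)/(j - 6/11)**3.
Order-2 pole: residue = g'(a); g'(-5) = -11273570/706137891, so the residue is -11273570/706137891.

The residue is -11273570/706137891.


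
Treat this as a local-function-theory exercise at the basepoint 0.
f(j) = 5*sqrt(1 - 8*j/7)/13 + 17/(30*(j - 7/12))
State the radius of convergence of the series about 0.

Denominator factor (j - 7/12): pole of order 1 at 7/12, modulus 7/12.
Branch term (5/13)*sqrt(1 - j/(7/8)): its argument vanishes at j = 7/8, a square-root branch point, modulus 7/8.
The radius of convergence is the smallest modulus among the singular points: 7/12.

The radius of convergence is 7/12.


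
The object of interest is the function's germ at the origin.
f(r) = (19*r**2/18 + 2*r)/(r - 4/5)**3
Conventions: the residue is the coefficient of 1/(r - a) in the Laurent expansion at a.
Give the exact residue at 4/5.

The residue is 19/18.

At the order-3 pole 4/5 set g(r) = (r - (4/5))^3*f(r) = 19*r**2/18 + 2*r.
Order-3 pole: residue = g''(a)/2; g''(4/5) = 19/9, so the residue is 19/18.


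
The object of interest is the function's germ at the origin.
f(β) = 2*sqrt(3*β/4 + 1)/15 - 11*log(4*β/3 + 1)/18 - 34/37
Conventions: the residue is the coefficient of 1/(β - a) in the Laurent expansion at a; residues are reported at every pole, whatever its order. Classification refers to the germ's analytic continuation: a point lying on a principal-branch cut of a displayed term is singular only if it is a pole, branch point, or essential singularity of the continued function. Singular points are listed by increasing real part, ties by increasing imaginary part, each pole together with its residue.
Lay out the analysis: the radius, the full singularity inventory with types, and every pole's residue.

Radius of convergence at 0: 3/4.
At -4/3: an algebraic (square-root) branch point.
At -3/4: a logarithmic branch point.

Branch term (2/15)*sqrt(1 - β/(-4/3)): its argument vanishes at β = -4/3, a square-root branch point, modulus 4/3.
Branch term (-11/18)*log(1 - β/(-3/4)): its argument vanishes at β = -3/4, a logarithmic branch point, modulus 3/4.
The radius of convergence is the smallest modulus among the singular points: 3/4.
List the singular points by increasing real part (a conjugate pair: the negative imaginary part first).


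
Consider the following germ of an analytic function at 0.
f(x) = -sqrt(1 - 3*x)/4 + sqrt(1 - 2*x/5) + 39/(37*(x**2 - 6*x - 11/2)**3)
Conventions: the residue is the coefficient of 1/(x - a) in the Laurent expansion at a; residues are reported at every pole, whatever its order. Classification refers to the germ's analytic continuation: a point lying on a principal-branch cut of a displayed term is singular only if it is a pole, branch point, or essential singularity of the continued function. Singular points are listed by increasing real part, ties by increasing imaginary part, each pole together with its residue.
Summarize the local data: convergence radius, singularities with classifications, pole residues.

Radius of convergence at 0: 1/3.
At 3 - (1/2)*sqrt(58): a pole of order 3; residue -(117/3609572)*sqrt(58).
At 1/3: an algebraic (square-root) branch point.
At 5/2: an algebraic (square-root) branch point.
At 3 + (1/2)*sqrt(58): a pole of order 3; residue (117/3609572)*sqrt(58).

Denominator factor (x**2 - 6*x - 11/2)^3: discriminant 58, real irrational roots 3 + (1/2)*sqrt(58) and 3 - (1/2)*sqrt(58); poles of order 3, moduli 3 + (1/2)*sqrt(58) and -3 + (1/2)*sqrt(58).
Branch term (-1/4)*sqrt(1 - x/(1/3)): its argument vanishes at x = 1/3, a square-root branch point, modulus 1/3.
Branch term (1)*sqrt(1 - x/(5/2)): its argument vanishes at x = 5/2, a square-root branch point, modulus 5/2.
The radius of convergence is the smallest modulus among the singular points: 1/3.
The branch terms are analytic at 3 - (1/2)*sqrt(58) and contribute nothing to the residue; only the rational part matters.
The factor x**2 - 6*x - 11/2 splits as (x - a)(x - a') with a = 3 - (1/2)*sqrt(58), a' = 3 + (1/2)*sqrt(58). At the order-3 pole a set g(x) = (x - a)^3*(rational part) = [39/37] / (x - a')^3.
Order-3 pole: residue = g''(a)/2; g''(3 - (1/2)*sqrt(58)) = -(117/1804786)*sqrt(58), so the residue is -(117/3609572)*sqrt(58).
The branch terms are analytic at 3 + (1/2)*sqrt(58) and contribute nothing to the residue; only the rational part matters.
The factor x**2 - 6*x - 11/2 splits as (x - a)(x - a') with a = 3 + (1/2)*sqrt(58), a' = 3 - (1/2)*sqrt(58). At the order-3 pole a set g(x) = (x - a)^3*(rational part) = [39/37] / (x - a')^3.
Order-3 pole: residue = g''(a)/2; g''(3 + (1/2)*sqrt(58)) = (117/1804786)*sqrt(58), so the residue is (117/3609572)*sqrt(58).
List the singular points by increasing real part (a conjugate pair: the negative imaginary part first).


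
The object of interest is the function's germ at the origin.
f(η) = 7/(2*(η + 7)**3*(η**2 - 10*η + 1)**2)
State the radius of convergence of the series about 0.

The radius of convergence is 5 - (2)*sqrt(6).

Denominator factor (η + 7)^3: pole of order 3 at -7, modulus 7.
Denominator factor (η**2 - 10*η + 1)^2: discriminant 96, real irrational roots 5 + (2)*sqrt(6) and 5 - (2)*sqrt(6); poles of order 2, moduli 5 + (2)*sqrt(6) and 5 - (2)*sqrt(6).
The radius of convergence is the smallest modulus among the singular points: 5 - (2)*sqrt(6).


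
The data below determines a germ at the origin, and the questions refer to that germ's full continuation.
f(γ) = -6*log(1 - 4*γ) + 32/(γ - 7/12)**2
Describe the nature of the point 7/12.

The point is a pole of order 2.

The denominator factor γ - 7/12 vanishes at 7/12 and appears to the power 2; the numerator there equals 32, nonzero, and no other factor vanishes.
The branch terms are analytic at this point.
Hence a pole whose order is the multiplicity, 2.


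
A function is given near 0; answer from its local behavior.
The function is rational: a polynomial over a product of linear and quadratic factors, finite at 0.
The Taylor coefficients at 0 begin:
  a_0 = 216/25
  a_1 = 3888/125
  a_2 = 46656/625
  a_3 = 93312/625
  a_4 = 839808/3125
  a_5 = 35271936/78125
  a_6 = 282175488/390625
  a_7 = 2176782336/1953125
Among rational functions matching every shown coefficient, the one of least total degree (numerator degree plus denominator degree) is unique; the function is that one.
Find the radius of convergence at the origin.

No rational of total degree below 3 reproduces all 8 coefficients; solving the [0/3] Pade equations on them gives f(k) = -5/(k - 5/6)**3, whose expansion matches every shown term.
Denominator factor (k - 5/6)^3: pole of order 3 at 5/6, modulus 5/6.
The radius of convergence is the smallest modulus among the singular points: 5/6.

The radius of convergence is 5/6.


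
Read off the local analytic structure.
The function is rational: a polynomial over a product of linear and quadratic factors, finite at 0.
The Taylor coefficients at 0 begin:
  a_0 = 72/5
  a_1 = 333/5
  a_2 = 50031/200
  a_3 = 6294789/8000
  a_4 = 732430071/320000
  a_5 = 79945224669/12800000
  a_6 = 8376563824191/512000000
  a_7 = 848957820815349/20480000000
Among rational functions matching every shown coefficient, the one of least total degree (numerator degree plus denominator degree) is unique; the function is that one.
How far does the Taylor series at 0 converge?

No rational of total degree below 6 reproduces all 8 coefficients; solving the [1/5] Pade equations on them gives f(δ) = (2 - 17*δ/10)/((δ - 1/2)**3*(δ**2 - 7*δ/12 - 10/9)), whose expansion matches every shown term.
Denominator factor (δ**2 - 7*δ/12 - 10/9): discriminant 689/144, real irrational roots 7/24 + (1/24)*sqrt(689) and 7/24 - (1/24)*sqrt(689); poles of order 1, moduli 7/24 + (1/24)*sqrt(689) and -7/24 + (1/24)*sqrt(689).
Denominator factor (δ - 1/2)^3: pole of order 3 at 1/2, modulus 1/2.
The radius of convergence is the smallest modulus among the singular points: 1/2.

The radius of convergence is 1/2.
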